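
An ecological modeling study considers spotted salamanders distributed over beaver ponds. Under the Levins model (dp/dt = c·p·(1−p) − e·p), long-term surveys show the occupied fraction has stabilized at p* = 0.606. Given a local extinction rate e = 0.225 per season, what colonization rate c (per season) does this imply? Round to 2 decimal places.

0.57

At equilibrium c(1−p*) = e, so c = e/(1−p*).
c = 0.225/(1 − 0.606) = 0.225/0.3940 = 0.5711.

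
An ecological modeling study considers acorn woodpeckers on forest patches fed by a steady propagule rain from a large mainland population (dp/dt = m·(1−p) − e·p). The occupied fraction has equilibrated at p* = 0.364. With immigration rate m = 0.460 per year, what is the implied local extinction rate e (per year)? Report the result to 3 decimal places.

0.804

At equilibrium m(1−p*) = e·p*, so e = m(1−p*)/p*.
e = 0.460 × 0.6360 / 0.364 = 0.8037.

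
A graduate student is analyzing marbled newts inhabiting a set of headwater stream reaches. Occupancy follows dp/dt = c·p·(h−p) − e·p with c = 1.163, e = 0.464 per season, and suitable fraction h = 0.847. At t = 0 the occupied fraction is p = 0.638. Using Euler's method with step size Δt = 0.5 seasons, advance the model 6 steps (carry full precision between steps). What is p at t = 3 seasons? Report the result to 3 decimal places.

Update rule: p ← p + [c·p·(h−p) − e·p]·Δt with Δt = 0.5.
p: 0.63800 → 0.56752  (Δp = -0.07048)
p: 0.56752 → 0.52809  (Δp = -0.03943)
p: 0.52809 → 0.50350  (Δp = -0.02458)
p: 0.50350 → 0.48726  (Δp = -0.01624)
p: 0.48726 → 0.47615  (Δp = -0.01112)
p: 0.47615 → 0.46836  (Δp = -0.00778)

0.468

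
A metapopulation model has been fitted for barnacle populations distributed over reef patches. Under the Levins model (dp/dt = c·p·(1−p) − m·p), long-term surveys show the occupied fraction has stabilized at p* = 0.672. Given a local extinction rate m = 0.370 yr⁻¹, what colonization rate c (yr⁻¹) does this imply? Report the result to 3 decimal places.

1.128

At equilibrium c(1−p*) = m, so c = m/(1−p*).
c = 0.370/(1 − 0.672) = 0.370/0.3280 = 1.1280.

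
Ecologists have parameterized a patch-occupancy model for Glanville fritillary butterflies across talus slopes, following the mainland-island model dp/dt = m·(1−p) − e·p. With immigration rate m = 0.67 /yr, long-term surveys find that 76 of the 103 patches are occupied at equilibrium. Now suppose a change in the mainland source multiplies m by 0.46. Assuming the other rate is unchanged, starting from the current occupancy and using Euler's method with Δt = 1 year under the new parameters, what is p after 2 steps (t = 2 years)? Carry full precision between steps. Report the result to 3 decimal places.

0.600

Observed p* = 76/103 = 0.73786.
Balance m(1−p*) = e·p* gives e = m(1−p*)/p* = 0.67×0.26214/0.73786 = 0.23803.
Starting from p₀ = 0.73786; update p ← p + (dp/dt)·Δt with the new parameters.
p: 0.73786 → 0.64302  (Δp = -0.09484)
p: 0.64302 → 0.59999  (Δp = -0.04304)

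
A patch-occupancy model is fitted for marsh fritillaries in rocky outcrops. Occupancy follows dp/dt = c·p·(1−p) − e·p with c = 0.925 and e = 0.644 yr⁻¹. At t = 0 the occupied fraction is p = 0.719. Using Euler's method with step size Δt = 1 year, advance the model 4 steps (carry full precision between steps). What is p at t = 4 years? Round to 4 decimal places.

Update rule: p ← p + [c·p·(1−p) − e·p]·Δt with Δt = 1.
p: 0.71900 → 0.44285  (Δp = -0.27615)
p: 0.44285 → 0.38588  (Δp = -0.05697)
p: 0.38588 → 0.35658  (Δp = -0.02930)
p: 0.35658 → 0.33917  (Δp = -0.01741)

0.3392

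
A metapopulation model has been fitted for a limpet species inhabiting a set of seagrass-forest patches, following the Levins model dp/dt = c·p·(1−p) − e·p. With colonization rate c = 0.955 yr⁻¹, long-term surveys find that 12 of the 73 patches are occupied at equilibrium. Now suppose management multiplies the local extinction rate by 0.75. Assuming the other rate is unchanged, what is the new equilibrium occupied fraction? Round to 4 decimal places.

0.3733

Observed p* = 12/73 = 0.16438.
Balance c(1−p*) = e gives e = 0.955×(1 − 0.16438) = 0.79802.
New p* = 1 − e/c = 1 − 0.59851/0.95500 = 0.37329.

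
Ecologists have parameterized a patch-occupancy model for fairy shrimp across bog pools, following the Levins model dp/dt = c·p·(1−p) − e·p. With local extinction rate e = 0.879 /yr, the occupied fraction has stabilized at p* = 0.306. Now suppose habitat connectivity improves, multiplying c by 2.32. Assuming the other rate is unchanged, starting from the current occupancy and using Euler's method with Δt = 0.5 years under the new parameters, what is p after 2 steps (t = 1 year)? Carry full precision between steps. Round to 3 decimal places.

0.638

Balance c(1−p*) = e gives c = e/(1 − 0.30600) = 0.879/0.69400 = 1.26657.
Starting from p₀ = 0.30600; update p ← p + (dp/dt)·Δt with the new parameters.
t = 0.5: p = 0.30600 + (+0.17752) = 0.48352
t = 1: p = 0.48352 + (+0.15440) = 0.63792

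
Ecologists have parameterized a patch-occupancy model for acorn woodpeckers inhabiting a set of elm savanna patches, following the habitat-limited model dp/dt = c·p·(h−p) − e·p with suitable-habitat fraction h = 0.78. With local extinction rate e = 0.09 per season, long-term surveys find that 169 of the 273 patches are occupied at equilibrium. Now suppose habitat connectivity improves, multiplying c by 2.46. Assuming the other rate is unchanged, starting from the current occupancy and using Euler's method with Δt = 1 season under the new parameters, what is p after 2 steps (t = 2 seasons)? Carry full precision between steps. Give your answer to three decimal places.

Observed p* = 169/273 = 0.61905.
Balance c(h−p*) = e gives c = e/(0.78 − 0.61905) = 0.09/0.16095 = 0.55917.
Starting from p₀ = 0.61905; update p ← p + (dp/dt)·Δt with the new parameters.
p: 0.61905 → 0.70039  (Δp = +0.08134)
p: 0.70039 → 0.71405  (Δp = +0.01366)

0.714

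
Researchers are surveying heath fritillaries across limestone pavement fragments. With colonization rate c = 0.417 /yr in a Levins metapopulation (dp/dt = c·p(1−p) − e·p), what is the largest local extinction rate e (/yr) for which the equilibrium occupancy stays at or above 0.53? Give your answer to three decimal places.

0.196

1 − e/c ≥ 0.53 ⇒ e ≤ c(1 − 0.53) = 0.417 × 0.4700.
e_max = 0.1960.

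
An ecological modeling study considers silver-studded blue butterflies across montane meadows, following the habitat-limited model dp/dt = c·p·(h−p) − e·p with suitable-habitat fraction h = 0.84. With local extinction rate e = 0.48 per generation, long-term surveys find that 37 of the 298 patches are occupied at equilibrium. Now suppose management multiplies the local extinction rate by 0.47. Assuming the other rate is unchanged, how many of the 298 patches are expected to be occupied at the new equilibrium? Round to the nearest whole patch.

Observed p* = 37/298 = 0.12416.
Balance c(h−p*) = e gives c = e/(0.84 − 0.12416) = 0.48/0.71584 = 0.67054.
New p* = 0.84 − e/c = 0.84 − 0.22560/0.67054 = 0.50355.
Expected occupied = 298 × 0.50355 = 150.06 ≈ 150.

150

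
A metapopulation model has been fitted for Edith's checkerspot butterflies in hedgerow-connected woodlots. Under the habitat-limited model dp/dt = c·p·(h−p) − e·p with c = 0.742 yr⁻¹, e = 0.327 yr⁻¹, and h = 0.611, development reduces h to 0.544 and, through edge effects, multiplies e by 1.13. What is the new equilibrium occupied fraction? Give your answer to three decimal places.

0.046

Before: p* = h − e/c = 0.611 − 0.327/0.742 = 0.611 − 0.4407 = 0.1703.
After: c = 0.742, e = 0.36951, h = 0.544; p* = 0.544 − 0.36951/0.742 = 0.0460.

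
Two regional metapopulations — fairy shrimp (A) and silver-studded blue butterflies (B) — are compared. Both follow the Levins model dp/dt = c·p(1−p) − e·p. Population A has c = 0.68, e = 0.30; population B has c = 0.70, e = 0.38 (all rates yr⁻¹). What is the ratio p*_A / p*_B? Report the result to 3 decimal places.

1.222

A: p*_A = 1 − 0.30/0.68 = 0.5588.
B: p*_B = 1 − 0.38/0.70 = 0.4571.
p*_A / p*_B = 0.5588/0.4571 = 1.2224.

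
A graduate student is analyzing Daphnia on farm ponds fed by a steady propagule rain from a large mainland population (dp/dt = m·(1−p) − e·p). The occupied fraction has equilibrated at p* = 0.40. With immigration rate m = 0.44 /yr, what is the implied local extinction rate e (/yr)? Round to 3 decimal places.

At equilibrium m(1−p*) = e·p*, so e = m(1−p*)/p*.
e = 0.44 × 0.6000 / 0.40 = 0.6600.

0.660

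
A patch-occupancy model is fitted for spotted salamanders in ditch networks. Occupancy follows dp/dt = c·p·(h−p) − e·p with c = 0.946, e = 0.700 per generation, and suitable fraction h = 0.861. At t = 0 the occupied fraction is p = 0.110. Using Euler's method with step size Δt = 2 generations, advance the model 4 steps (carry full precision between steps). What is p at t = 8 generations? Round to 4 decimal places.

Update rule: p ← p + [c·p·(h−p) − e·p]·Δt with Δt = 2.
  1  |  dp/dt·Δt = +0.002298  |  p_1 = 0.112298
  2  |  dp/dt·Δt = +0.001858  |  p_2 = 0.114156
  3  |  dp/dt·Δt = +0.001487  |  p_3 = 0.115643
  4  |  dp/dt·Δt = +0.001181  |  p_4 = 0.116825

0.1168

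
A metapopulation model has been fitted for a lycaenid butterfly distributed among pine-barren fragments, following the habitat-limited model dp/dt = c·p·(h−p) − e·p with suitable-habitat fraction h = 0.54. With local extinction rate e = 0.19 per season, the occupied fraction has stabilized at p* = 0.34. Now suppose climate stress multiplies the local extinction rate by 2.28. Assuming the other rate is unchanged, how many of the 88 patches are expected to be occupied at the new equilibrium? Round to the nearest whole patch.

Balance c(h−p*) = e gives c = e/(0.54 − 0.34000) = 0.19/0.20000 = 0.95000.
New p* = 0.54 − e/c = 0.54 − 0.43320/0.95000 = 0.08400.
Expected occupied = 88 × 0.08400 = 7.39 ≈ 7.

7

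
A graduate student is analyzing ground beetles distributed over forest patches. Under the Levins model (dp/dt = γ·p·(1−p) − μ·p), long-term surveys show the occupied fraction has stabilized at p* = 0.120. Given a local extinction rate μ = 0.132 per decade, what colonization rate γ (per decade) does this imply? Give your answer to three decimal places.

At equilibrium γ(1−p*) = μ, so γ = μ/(1−p*).
γ = 0.132/(1 − 0.120) = 0.132/0.8800 = 0.1500.

0.150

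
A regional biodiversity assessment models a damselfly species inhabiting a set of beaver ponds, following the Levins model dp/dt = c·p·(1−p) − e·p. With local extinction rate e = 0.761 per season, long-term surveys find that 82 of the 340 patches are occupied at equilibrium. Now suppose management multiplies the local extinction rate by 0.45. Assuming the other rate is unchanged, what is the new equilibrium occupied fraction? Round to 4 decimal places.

Observed p* = 82/340 = 0.24118.
Balance c(1−p*) = e gives c = e/(1 − 0.24118) = 0.761/0.75882 = 1.00287.
New p* = 1 − e/c = 1 − 0.34245/1.00287 = 0.65853.

0.6585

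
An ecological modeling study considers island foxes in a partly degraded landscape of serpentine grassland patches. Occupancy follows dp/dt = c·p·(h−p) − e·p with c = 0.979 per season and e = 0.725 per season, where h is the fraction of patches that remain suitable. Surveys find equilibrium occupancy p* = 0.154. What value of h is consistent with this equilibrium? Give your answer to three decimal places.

At equilibrium c(h−p*) = e, so h = p* + e/c.
h = 0.154 + 0.725/0.979 = 0.154 + 0.7406 = 0.8946.

0.895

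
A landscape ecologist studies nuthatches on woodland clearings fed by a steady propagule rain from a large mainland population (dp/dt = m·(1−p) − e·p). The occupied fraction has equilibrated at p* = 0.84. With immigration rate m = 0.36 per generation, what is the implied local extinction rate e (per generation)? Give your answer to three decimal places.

At equilibrium m(1−p*) = e·p*, so e = m(1−p*)/p*.
e = 0.36 × 0.1600 / 0.84 = 0.0686.

0.069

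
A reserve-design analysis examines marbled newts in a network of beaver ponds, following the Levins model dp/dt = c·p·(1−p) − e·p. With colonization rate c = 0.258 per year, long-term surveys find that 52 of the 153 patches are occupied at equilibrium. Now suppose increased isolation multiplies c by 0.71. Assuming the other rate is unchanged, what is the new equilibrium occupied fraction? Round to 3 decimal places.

Observed p* = 52/153 = 0.33987.
Balance c(1−p*) = e gives e = 0.258×(1 − 0.33987) = 0.17031.
New p* = 1 − e/c = 1 − 0.17031/0.18318 = 0.07026.

0.070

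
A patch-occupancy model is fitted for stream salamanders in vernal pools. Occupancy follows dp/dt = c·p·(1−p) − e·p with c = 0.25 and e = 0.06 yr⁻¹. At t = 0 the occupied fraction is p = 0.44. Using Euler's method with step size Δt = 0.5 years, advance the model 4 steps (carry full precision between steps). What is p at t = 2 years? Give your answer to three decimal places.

0.508

Update rule: p ← p + [c·p·(1−p) − e·p]·Δt with Δt = 0.5.
step 1: Δp = +0.01760, p = 0.45760
step 2: Δp = +0.01730, p = 0.47490
step 3: Δp = +0.01692, p = 0.49182
step 4: Δp = +0.01649, p = 0.50831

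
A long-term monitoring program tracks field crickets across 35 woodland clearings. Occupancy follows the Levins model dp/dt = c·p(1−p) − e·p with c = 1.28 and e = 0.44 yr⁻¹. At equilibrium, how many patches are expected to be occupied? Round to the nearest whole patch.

23

p* = 1 − e/c = 1 − 0.44/1.28 = 0.6562.
Expected occupied patches = N × p* = 35 × 0.6562 = 22.97 ≈ 23.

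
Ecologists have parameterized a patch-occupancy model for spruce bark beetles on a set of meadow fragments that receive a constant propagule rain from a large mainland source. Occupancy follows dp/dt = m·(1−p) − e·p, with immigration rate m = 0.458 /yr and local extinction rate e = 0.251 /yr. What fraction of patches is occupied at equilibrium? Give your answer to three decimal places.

0.646

At equilibrium the propagule rain into empty patches balances local extinction: m(1−p*) = e·p*.
p* = m/(m+e) = 0.458/(0.458+0.251) = 0.458/0.7090 = 0.6460.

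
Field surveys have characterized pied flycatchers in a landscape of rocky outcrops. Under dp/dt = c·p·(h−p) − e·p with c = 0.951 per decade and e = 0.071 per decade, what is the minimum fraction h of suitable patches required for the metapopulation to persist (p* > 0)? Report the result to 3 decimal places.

0.075

p* = h − e/c is positive only when h > e/c.
h_min = e/c = 0.071/0.951 = 0.0747.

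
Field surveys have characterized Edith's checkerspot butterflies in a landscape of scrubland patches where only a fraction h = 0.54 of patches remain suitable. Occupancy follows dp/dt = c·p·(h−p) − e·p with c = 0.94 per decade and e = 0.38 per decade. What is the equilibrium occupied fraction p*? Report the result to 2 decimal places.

0.14

Setting dp/dt = 0 and dividing by p* gives c·(h−p*) = e.
So p* = h − e/c = 0.54 − 0.38/0.94 = 0.54 − 0.4043 = 0.1357.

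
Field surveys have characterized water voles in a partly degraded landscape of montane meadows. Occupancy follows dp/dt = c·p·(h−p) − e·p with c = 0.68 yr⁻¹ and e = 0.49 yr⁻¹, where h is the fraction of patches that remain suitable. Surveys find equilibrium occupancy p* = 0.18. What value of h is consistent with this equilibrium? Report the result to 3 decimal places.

At equilibrium c(h−p*) = e, so h = p* + e/c.
h = 0.18 + 0.49/0.68 = 0.18 + 0.7206 = 0.9006.

0.901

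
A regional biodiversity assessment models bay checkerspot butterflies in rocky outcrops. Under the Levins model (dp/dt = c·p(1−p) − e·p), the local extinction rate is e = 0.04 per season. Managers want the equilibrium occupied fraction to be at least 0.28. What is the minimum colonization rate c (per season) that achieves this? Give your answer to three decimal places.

0.056

p* = 1 − e/c ≥ 0.28 requires e/c ≤ 0.7200, i.e. c ≥ e/0.7200.
c_min = 0.04/0.7200 = 0.0556.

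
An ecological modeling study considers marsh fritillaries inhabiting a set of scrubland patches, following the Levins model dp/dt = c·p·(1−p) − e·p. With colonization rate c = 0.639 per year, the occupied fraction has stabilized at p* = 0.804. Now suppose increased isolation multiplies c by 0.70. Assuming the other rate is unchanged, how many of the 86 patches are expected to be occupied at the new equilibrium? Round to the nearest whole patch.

Balance c(1−p*) = e gives e = 0.639×(1 − 0.80400) = 0.12524.
New p* = 1 − e/c = 1 − 0.12524/0.44730 = 0.72001.
Expected occupied = 86 × 0.72001 = 61.92 ≈ 62.

62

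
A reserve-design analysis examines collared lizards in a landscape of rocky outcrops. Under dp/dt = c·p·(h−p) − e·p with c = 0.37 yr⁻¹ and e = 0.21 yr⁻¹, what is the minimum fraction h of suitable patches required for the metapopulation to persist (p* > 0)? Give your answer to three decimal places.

p* = h − e/c is positive only when h > e/c.
h_min = e/c = 0.21/0.37 = 0.5676.

0.568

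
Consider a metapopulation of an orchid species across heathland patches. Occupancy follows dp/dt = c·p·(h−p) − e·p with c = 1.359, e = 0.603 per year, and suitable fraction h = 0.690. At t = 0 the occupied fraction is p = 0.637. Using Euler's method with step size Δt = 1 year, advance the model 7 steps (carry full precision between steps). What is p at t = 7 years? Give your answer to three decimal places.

0.250

Update rule: p ← p + [c·p·(h−p) − e·p]·Δt with Δt = 1.
t = 1: p = 0.63700 + (-0.33823) = 0.29877
t = 2: p = 0.29877 + (-0.02131) = 0.27746
t = 3: p = 0.27746 + (-0.01175) = 0.26571
t = 4: p = 0.26571 + (-0.00701) = 0.25870
t = 5: p = 0.25870 + (-0.00436) = 0.25434
t = 6: p = 0.25434 + (-0.00278) = 0.25156
t = 7: p = 0.25156 + (-0.00180) = 0.24976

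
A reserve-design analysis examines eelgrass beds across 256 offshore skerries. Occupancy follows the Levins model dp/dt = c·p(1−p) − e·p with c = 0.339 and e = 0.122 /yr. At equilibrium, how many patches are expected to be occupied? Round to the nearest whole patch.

p* = 1 − e/c = 1 − 0.122/0.339 = 0.6401.
Expected occupied patches = N × p* = 256 × 0.6401 = 163.87 ≈ 164.

164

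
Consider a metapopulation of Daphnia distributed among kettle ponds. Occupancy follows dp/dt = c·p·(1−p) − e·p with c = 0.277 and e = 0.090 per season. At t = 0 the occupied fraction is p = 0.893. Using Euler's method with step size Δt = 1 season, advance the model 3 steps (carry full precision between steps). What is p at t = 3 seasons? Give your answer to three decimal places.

Update rule: p ← p + [c·p·(1−p) − e·p]·Δt with Δt = 1.
p: 0.89300 → 0.83910  (Δp = -0.05390)
p: 0.83910 → 0.80098  (Δp = -0.03812)
p: 0.80098 → 0.77305  (Δp = -0.02793)

0.773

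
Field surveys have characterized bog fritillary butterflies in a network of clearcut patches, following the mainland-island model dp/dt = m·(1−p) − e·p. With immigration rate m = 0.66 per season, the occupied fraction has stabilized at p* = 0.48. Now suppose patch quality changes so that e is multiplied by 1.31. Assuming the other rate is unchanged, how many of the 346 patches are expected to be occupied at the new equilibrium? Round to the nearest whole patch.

Balance m(1−p*) = e·p* gives e = m(1−p*)/p* = 0.66×0.52000/0.48000 = 0.71500.
New p* = m/(m+e) = 0.66000/(0.66000+0.93665) = 0.41337.
Expected occupied = 346 × 0.41337 = 143.03 ≈ 143.

143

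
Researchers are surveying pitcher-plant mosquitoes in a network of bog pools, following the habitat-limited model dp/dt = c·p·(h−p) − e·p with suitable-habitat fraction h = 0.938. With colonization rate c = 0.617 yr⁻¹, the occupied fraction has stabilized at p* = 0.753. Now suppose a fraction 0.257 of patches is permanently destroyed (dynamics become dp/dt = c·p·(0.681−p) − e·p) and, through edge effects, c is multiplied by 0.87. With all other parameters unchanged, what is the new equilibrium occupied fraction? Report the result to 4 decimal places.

Balance c(h−p*) = e gives e = 0.617×(0.938 − 0.75300) = 0.11414.
New p* = 0.681 − e/c = 0.681 − 0.11414/0.53679 = 0.46837.

0.4684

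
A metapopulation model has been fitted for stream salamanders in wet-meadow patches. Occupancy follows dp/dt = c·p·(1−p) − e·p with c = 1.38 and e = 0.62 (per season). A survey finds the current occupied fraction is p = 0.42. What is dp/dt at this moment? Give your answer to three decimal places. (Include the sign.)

Colonization term: c·p·(1−p) = 1.38×0.42×0.5800 = 0.33617.
Extinction term: e·p = 0.26040.
dp/dt = 0.33617 − 0.26040 = 0.07577.

0.076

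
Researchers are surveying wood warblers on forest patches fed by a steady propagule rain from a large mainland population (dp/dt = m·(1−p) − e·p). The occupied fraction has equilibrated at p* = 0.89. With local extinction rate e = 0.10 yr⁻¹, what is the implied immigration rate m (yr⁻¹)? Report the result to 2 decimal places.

At equilibrium m(1−p*) = e·p*, so m = e·p*/(1−p*).
m = 0.10 × 0.89 / 0.1100 = 0.0890/0.1100 = 0.8091.

0.81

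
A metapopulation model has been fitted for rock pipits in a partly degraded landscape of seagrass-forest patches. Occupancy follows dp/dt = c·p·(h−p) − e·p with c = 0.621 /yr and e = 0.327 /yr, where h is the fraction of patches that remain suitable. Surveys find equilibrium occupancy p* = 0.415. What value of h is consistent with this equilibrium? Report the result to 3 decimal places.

At equilibrium c(h−p*) = e, so h = p* + e/c.
h = 0.415 + 0.327/0.621 = 0.415 + 0.5266 = 0.9416.

0.942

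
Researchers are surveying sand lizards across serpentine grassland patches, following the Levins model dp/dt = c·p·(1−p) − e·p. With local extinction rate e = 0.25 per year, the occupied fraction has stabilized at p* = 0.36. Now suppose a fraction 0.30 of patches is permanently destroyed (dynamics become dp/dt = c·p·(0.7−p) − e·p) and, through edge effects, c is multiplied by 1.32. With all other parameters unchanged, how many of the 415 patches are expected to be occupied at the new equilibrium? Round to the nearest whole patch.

Balance c(1−p*) = e gives c = e/(1 − 0.36000) = 0.25/0.64000 = 0.39062.
New p* = 0.7 − e/c = 0.7 − 0.25000/0.51562 = 0.21515.
Expected occupied = 415 × 0.21515 = 89.29 ≈ 89.

89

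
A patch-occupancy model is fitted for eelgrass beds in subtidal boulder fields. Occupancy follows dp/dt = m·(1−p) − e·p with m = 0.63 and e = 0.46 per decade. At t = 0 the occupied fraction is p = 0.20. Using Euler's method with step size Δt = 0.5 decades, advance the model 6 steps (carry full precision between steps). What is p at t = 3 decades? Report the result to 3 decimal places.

Update rule: p ← p + [m·(1−p) − e·p]·Δt with Δt = 0.5.
t = 0.5: p = 0.20000 + (+0.20600) = 0.40600
t = 1: p = 0.40600 + (+0.09373) = 0.49973
t = 1.5: p = 0.49973 + (+0.04265) = 0.54238
t = 2: p = 0.54238 + (+0.01940) = 0.56178
t = 2.5: p = 0.56178 + (+0.00883) = 0.57061
t = 3: p = 0.57061 + (+0.00402) = 0.57463

0.575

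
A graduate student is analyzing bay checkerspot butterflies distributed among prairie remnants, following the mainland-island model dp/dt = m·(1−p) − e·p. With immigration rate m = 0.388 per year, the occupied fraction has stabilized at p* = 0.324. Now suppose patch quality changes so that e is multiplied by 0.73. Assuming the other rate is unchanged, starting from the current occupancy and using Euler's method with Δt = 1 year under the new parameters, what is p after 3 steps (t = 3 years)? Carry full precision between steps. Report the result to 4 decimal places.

Balance m(1−p*) = e·p* gives e = m(1−p*)/p* = 0.388×0.67600/0.32400 = 0.80953.
Starting from p₀ = 0.32400; update p ← p + (dp/dt)·Δt with the new parameters.
t = 1: p = 0.32400 + (+0.07082) = 0.39482
t = 2: p = 0.39482 + (+0.00149) = 0.39631
t = 3: p = 0.39631 + (+0.00003) = 0.39634

0.3963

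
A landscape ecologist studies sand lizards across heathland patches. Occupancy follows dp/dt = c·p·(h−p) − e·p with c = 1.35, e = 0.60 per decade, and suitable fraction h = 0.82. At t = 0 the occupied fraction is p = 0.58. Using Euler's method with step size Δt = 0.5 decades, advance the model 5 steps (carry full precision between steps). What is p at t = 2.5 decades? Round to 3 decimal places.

0.405

Update rule: p ← p + [c·p·(h−p) − e·p]·Δt with Δt = 0.5.
  1  |  dp/dt·Δt = -0.080040  |  p_1 = 0.499960
  2  |  dp/dt·Δt = -0.041983  |  p_2 = 0.457977
  3  |  dp/dt·Δt = -0.025479  |  p_3 = 0.432498
  4  |  dp/dt·Δt = -0.016623  |  p_4 = 0.415874
  5  |  dp/dt·Δt = -0.011318  |  p_5 = 0.404556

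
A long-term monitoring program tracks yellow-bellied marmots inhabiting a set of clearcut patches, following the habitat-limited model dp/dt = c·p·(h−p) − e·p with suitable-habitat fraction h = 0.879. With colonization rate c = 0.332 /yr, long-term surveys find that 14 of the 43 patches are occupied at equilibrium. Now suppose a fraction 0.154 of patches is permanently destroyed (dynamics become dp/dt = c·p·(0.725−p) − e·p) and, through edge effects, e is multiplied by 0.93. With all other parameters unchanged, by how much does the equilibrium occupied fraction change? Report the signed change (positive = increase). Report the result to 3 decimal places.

-0.115

Observed p* = 14/43 = 0.32558.
Balance c(h−p*) = e gives e = 0.332×(0.879 − 0.32558) = 0.18374.
New p* = 0.725 − e/c = 0.725 − 0.17088/0.33200 = 0.21030.
Δp* = 0.21030 − 0.32558 = -0.11528.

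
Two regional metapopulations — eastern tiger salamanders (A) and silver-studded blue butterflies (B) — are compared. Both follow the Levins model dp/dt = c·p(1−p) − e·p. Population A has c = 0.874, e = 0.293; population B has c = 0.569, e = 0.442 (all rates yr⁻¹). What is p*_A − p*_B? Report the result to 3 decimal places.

0.442

A: p*_A = 1 − 0.293/0.874 = 0.6648.
B: p*_B = 1 − 0.442/0.569 = 0.2232.
p*_A − p*_B = 0.6648 − 0.2232 = 0.4416.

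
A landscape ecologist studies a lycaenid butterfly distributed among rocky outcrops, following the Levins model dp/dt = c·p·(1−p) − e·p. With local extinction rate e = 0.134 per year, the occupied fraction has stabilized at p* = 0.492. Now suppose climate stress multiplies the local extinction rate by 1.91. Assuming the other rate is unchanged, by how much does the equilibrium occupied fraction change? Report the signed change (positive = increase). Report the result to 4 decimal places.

-0.4623

Balance c(1−p*) = e gives c = e/(1 − 0.49200) = 0.134/0.50800 = 0.26378.
New p* = 1 − e/c = 1 − 0.25594/0.26378 = 0.02972.
Δp* = 0.02972 − 0.49200 = -0.46228.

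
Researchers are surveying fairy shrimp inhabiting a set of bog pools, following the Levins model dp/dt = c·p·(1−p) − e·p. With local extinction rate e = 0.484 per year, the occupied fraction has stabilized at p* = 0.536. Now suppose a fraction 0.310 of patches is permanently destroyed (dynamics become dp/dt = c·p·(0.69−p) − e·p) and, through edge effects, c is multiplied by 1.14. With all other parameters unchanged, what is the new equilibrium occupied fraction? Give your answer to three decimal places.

0.283

Balance c(1−p*) = e gives c = e/(1 − 0.53600) = 0.484/0.46400 = 1.04310.
New p* = 0.69 − e/c = 0.69 − 0.48400/1.18913 = 0.28298.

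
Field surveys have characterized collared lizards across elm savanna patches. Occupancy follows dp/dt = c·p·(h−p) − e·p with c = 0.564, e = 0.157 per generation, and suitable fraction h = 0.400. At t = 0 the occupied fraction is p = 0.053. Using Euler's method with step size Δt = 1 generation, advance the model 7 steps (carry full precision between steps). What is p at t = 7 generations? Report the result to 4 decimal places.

Update rule: p ← p + [c·p·(h−p) − e·p]·Δt with Δt = 1.
p: 0.05300 → 0.05505  (Δp = +0.00205)
p: 0.05505 → 0.05712  (Δp = +0.00207)
p: 0.05712 → 0.05920  (Δp = +0.00208)
p: 0.05920 → 0.06128  (Δp = +0.00208)
p: 0.06128 → 0.06337  (Δp = +0.00209)
p: 0.06337 → 0.06545  (Δp = +0.00208)
p: 0.06545 → 0.06752  (Δp = +0.00207)

0.0675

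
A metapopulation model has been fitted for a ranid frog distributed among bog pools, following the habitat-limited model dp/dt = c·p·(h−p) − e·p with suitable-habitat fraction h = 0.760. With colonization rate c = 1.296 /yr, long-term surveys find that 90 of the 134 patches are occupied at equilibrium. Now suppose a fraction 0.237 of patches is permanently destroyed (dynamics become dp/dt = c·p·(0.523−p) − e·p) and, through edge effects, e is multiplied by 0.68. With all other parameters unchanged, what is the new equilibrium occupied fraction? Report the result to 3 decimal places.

Observed p* = 90/134 = 0.67164.
Balance c(h−p*) = e gives e = 1.296×(0.76 − 0.67164) = 0.11451.
New p* = 0.523 − e/c = 0.523 − 0.07787/1.29600 = 0.46292.

0.463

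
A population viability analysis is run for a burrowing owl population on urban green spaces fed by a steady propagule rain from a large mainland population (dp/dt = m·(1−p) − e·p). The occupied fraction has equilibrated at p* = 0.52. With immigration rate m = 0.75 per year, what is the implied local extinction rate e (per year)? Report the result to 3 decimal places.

At equilibrium m(1−p*) = e·p*, so e = m(1−p*)/p*.
e = 0.75 × 0.4800 / 0.52 = 0.6923.

0.692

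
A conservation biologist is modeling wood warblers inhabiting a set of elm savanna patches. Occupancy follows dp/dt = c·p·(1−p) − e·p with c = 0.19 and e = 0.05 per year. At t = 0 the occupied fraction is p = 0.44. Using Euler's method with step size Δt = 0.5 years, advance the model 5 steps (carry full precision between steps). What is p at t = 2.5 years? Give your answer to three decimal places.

Update rule: p ← p + [c·p·(1−p) − e·p]·Δt with Δt = 0.5.
t = 0.5: p = 0.44000 + (+0.01241) = 0.45241
t = 1: p = 0.45241 + (+0.01222) = 0.46463
t = 1.5: p = 0.46463 + (+0.01202) = 0.47665
t = 2: p = 0.47665 + (+0.01178) = 0.48843
t = 2.5: p = 0.48843 + (+0.01153) = 0.49996

0.500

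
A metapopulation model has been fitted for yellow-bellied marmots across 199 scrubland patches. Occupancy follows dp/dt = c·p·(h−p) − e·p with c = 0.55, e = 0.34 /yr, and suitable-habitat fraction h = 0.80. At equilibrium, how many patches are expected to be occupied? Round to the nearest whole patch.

p* = h − e/c = 0.80 − 0.6182 = 0.1818.
Expected occupied patches = N × p* = 199 × 0.1818 = 36.18 ≈ 36.

36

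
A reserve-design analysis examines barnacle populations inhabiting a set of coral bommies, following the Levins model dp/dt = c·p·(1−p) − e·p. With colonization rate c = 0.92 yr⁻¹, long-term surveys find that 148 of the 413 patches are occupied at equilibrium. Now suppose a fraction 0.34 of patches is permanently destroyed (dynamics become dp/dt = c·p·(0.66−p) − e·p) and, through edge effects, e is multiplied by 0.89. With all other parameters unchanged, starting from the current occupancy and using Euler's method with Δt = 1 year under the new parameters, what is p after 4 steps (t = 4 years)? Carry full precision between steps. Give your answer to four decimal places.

0.1772

Observed p* = 148/413 = 0.35835.
Balance c(1−p*) = e gives e = 0.92×(1 − 0.35835) = 0.59031.
Starting from p₀ = 0.35835; update p ← p + (dp/dt)·Δt with the new parameters.
p: 0.35835 → 0.26953  (Δp = -0.08882)
p: 0.26953 → 0.22475  (Δp = -0.04478)
p: 0.22475 → 0.19667  (Δp = -0.02808)
p: 0.19667 → 0.17717  (Δp = -0.01949)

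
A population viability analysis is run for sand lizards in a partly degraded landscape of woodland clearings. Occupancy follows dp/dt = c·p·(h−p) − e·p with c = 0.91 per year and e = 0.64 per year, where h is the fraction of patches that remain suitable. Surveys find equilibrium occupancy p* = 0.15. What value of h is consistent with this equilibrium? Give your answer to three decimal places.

At equilibrium c(h−p*) = e, so h = p* + e/c.
h = 0.15 + 0.64/0.91 = 0.15 + 0.7033 = 0.8533.

0.853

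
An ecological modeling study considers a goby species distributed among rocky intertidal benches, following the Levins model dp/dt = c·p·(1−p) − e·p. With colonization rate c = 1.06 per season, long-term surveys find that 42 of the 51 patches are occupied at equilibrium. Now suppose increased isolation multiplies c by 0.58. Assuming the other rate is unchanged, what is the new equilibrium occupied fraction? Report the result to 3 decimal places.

0.696

Observed p* = 42/51 = 0.82353.
Balance c(1−p*) = e gives e = 1.06×(1 − 0.82353) = 0.18706.
New p* = 1 − e/c = 1 − 0.18706/0.61480 = 0.69574.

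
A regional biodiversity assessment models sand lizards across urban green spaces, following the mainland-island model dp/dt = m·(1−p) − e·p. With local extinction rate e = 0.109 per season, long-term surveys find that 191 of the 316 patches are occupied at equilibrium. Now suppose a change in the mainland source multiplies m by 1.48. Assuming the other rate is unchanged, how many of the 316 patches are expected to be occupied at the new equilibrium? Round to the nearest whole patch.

Observed p* = 191/316 = 0.60443.
Balance m(1−p*) = e·p* gives m = e·p*/(1−p*) = 0.109×0.60443/0.39557 = 0.16655.
New p* = m/(m+e) = 0.24649/(0.24649+0.10900) = 0.69338.
Expected occupied = 316 × 0.69338 = 219.11 ≈ 219.

219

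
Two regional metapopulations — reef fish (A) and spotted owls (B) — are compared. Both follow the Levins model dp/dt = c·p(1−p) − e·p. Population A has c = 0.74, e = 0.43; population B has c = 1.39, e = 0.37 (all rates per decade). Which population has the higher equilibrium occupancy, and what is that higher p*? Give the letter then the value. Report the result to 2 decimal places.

A: p*_A = 1 − 0.43/0.74 = 0.4189.
B: p*_B = 1 − 0.37/1.39 = 0.7338.
B is higher at 0.7338.

B, 0.73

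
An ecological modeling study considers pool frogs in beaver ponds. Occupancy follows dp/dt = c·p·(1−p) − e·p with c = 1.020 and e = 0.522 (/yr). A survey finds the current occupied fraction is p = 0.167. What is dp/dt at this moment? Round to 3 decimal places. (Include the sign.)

0.055

Colonization term: c·p·(1−p) = 1.020×0.167×0.8330 = 0.14189.
Extinction term: e·p = 0.08717.
dp/dt = 0.14189 − 0.08717 = 0.05472.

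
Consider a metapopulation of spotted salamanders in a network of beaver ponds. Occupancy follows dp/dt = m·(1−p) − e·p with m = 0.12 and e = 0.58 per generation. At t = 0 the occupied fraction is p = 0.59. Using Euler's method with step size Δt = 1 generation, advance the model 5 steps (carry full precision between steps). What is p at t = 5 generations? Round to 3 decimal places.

0.172

Update rule: p ← p + [m·(1−p) − e·p]·Δt with Δt = 1.
step 1: Δp = -0.29300, p = 0.29700
step 2: Δp = -0.08790, p = 0.20910
step 3: Δp = -0.02637, p = 0.18273
step 4: Δp = -0.00791, p = 0.17482
step 5: Δp = -0.00237, p = 0.17245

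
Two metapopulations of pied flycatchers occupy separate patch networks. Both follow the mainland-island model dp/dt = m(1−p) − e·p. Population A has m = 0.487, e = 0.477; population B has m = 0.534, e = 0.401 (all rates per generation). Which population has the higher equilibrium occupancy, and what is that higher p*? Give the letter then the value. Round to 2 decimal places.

A: p*_A = m/(m+e) = 0.487/0.9640 = 0.5052.
B: p*_B = 0.534/0.9350 = 0.5711.
B is higher at 0.5711.

B, 0.57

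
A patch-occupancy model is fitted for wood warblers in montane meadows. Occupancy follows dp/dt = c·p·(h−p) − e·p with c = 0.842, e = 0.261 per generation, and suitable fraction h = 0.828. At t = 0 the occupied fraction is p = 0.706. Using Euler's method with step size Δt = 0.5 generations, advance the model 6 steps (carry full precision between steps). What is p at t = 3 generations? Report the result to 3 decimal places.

0.549

Update rule: p ← p + [c·p·(h−p) − e·p]·Δt with Δt = 0.5.
p: 0.70600 → 0.65013  (Δp = -0.05587)
p: 0.65013 → 0.61397  (Δp = -0.03616)
p: 0.61397 → 0.58917  (Δp = -0.02480)
p: 0.58917 → 0.57152  (Δp = -0.01765)
p: 0.57152 → 0.55865  (Δp = -0.01287)
p: 0.55865 → 0.54910  (Δp = -0.00956)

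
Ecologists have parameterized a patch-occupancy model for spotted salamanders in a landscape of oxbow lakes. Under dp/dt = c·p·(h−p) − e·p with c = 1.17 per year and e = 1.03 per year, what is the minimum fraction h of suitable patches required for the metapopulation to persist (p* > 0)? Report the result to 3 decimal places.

0.880

p* = h − e/c is positive only when h > e/c.
h_min = e/c = 1.03/1.17 = 0.8803.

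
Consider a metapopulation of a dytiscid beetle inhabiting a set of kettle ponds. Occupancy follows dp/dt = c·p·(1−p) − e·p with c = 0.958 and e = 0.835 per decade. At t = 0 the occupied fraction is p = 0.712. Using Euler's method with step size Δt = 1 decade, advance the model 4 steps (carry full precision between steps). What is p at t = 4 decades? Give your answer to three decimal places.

0.205

Update rule: p ← p + [c·p·(1−p) − e·p]·Δt with Δt = 1.
p: 0.71200 → 0.31392  (Δp = -0.39808)
p: 0.31392 → 0.25813  (Δp = -0.05580)
p: 0.25813 → 0.22605  (Δp = -0.03208)
p: 0.22605 → 0.20490  (Δp = -0.02115)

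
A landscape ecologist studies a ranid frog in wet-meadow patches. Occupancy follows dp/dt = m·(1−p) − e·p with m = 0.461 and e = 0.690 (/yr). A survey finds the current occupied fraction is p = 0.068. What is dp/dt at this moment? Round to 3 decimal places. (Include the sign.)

Colonization term: m·(1−p) = 0.461×0.9320 = 0.42965.
Extinction term: e·p = 0.04692.
dp/dt = 0.42965 − 0.04692 = 0.38273.

0.383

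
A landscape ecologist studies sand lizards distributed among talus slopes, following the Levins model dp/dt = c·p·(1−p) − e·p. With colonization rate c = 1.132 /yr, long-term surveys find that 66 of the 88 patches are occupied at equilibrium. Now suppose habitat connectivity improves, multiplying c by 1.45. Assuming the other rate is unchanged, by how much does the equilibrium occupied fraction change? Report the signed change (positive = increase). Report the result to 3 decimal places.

0.078

Observed p* = 66/88 = 0.75000.
Balance c(1−p*) = e gives e = 1.132×(1 − 0.75000) = 0.28300.
New p* = 1 − e/c = 1 − 0.28300/1.64140 = 0.82759.
Δp* = 0.82759 − 0.75000 = +0.07759.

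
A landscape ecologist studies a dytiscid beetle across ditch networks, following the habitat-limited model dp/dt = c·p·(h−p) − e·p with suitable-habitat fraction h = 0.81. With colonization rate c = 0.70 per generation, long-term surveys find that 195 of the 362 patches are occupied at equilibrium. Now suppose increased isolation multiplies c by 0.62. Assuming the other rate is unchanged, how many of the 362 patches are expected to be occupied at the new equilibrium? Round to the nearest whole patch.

Observed p* = 195/362 = 0.53867.
Balance c(h−p*) = e gives e = 0.70×(0.81 − 0.53867) = 0.18993.
New p* = 0.81 − e/c = 0.81 − 0.18993/0.43400 = 0.37237.
Expected occupied = 362 × 0.37237 = 134.80 ≈ 135.

135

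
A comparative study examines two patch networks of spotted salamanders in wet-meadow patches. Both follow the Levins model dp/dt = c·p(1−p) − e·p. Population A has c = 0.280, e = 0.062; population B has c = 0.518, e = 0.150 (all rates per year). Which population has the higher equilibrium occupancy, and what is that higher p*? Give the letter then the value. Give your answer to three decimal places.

A, 0.779

A: p*_A = 1 − 0.062/0.280 = 0.7786.
B: p*_B = 1 − 0.150/0.518 = 0.7104.
A is higher at 0.7786.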